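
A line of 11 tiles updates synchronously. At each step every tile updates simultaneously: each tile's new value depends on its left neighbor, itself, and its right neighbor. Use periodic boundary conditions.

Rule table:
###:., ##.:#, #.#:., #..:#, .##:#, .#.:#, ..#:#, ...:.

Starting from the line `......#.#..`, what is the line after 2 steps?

.....##.##.
....###.###

....###.###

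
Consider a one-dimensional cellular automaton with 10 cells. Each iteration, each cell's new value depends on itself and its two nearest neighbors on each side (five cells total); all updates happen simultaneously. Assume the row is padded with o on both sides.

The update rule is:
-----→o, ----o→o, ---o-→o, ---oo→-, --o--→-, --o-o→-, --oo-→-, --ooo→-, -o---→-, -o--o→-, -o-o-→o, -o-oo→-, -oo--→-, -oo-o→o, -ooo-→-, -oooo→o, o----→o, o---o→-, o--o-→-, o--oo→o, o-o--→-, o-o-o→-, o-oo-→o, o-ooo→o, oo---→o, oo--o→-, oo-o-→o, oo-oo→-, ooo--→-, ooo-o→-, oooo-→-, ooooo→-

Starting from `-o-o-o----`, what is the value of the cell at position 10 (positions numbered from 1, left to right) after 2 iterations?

o-o-o--oo-
-o-o--o-o-
position 10 holds -

-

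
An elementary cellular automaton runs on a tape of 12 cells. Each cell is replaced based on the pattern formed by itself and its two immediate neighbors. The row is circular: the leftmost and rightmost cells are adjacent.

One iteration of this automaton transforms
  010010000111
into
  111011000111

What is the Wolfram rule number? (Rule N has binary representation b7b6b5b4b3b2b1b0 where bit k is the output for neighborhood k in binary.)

252

position 10: 111 → 1  (bit 7 = 1)
position 11: 110 → 1  (bit 6 = 1)
position 0: 101 → 1  (bit 5 = 1)
position 2: 100 → 1  (bit 4 = 1)
position 9: 011 → 1  (bit 3 = 1)
position 1: 010 → 1  (bit 2 = 1)
position 3: 001 → 0  (bit 1 = 0)
position 6: 000 → 0  (bit 0 = 0)
bits b7..b0 = 11111100 = 252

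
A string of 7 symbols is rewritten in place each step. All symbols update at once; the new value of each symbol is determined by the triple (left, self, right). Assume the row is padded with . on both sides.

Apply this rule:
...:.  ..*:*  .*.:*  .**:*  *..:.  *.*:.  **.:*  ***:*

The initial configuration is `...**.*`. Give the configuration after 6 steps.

*****.*

..***.*
.****.*
*****.*
*****.*  (fixed point — unchanged through step 6)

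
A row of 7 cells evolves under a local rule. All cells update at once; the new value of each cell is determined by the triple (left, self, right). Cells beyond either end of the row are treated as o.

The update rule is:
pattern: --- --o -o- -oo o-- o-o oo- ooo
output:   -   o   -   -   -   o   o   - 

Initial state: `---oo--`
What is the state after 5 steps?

--o-o-o
-o-o-o-
o-o-o-o
oo-o-o-
-oo-o-o

-oo-o-o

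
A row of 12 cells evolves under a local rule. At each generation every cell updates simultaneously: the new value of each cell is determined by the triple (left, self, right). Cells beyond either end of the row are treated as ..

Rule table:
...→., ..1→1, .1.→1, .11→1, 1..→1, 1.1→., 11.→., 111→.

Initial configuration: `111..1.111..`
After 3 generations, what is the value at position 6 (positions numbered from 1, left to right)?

.

1..111.1..1.
1111...11111
1...1.11....
position 6 holds .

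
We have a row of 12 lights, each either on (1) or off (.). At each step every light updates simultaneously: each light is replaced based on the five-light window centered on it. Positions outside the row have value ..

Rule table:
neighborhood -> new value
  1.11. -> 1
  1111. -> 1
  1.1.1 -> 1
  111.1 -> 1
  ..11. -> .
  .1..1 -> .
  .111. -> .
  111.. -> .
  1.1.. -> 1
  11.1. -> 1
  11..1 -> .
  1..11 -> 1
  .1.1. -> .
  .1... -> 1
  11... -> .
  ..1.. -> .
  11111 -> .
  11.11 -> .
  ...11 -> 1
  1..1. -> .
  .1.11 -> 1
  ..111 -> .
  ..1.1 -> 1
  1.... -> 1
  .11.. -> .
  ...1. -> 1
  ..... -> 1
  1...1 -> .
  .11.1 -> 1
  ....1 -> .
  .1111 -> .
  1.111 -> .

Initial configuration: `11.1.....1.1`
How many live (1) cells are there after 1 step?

9

step 1: .111111.11.1
count of 1: 9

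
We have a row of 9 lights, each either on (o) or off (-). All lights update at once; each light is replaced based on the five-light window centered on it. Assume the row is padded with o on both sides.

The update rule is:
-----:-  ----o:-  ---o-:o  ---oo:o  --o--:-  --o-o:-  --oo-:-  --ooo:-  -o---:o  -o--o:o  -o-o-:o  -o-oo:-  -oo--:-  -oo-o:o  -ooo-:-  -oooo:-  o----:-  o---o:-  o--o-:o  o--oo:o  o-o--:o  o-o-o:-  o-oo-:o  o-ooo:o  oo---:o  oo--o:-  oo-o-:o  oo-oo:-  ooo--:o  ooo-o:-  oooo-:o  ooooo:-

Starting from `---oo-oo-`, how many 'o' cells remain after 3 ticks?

6

o-o-o-oo-
-o-o--oo-
o-oooo-o-
count of o: 6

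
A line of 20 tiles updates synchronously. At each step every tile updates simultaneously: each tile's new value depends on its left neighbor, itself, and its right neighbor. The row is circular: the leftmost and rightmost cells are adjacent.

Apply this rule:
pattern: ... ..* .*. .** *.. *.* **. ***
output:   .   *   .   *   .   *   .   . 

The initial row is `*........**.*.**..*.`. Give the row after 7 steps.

..**.*.**..*.*......

........**.*.**..*.*
.......**.*.**..*.*.
......**.*.**..*.*..
.....**.*.**..*.*...
....**.*.**..*.*....
...**.*.**..*.*.....
..**.*.**..*.*......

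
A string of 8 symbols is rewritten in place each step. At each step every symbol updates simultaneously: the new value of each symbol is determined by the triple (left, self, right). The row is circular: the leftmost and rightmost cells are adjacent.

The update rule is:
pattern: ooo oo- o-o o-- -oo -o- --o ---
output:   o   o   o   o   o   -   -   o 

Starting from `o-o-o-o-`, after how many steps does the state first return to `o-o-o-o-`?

step 1: -o-o-o-o
step 2: o-o-o-o-

2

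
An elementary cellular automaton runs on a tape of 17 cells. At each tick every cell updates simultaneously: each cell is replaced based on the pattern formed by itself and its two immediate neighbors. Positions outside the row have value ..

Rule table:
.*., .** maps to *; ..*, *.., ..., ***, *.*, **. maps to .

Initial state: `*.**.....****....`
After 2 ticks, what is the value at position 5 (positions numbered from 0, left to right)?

.

*.*......*.......
*.*......*.......
position 5 holds .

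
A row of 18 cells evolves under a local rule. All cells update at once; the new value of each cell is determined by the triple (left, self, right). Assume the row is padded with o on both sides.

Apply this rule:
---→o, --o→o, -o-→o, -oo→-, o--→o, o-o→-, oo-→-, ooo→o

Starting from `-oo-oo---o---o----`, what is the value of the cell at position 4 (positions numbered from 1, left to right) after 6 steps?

step 1: ------oooooooooooo
step 2: oooooo-ooooooooooo
step 3: ooooo---oooooooooo
step 4: oooo-ooo-ooooooooo
step 5: ooo---o---oooooooo
step 6: oo-ooooooo-ooooooo
position 4 holds o

o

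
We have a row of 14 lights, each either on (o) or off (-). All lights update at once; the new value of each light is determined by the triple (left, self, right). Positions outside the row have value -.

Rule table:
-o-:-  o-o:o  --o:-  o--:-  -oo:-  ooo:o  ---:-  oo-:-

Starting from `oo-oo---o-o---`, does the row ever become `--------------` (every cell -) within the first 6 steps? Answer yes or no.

--o------o----
--------------
all cells are - at step 2

yes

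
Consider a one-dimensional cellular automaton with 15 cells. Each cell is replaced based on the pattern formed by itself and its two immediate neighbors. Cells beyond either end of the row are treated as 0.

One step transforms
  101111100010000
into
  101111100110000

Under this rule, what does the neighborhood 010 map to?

At position 0 the neighborhood is 010; the next row has 1 there.

1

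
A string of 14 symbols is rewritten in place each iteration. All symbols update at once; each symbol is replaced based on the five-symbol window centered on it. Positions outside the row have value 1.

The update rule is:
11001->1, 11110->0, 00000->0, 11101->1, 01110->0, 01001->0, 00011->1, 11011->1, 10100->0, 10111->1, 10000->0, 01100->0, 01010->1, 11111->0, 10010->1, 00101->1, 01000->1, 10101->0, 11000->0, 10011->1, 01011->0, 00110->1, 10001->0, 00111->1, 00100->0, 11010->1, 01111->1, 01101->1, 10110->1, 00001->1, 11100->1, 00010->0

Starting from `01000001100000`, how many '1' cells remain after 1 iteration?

10100111000011
count of 1: 7

7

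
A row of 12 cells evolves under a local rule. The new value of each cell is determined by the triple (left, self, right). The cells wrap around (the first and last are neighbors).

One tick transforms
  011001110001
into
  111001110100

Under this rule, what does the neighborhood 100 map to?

At position 3 the neighborhood is 100; the next row has 0 there.

0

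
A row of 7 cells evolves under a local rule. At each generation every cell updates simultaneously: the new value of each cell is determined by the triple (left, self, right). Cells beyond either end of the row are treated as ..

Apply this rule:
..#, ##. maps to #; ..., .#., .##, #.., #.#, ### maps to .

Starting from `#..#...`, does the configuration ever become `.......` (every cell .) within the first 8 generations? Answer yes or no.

yes

..#....
.#.....
#......
.......
all cells are . at generation 4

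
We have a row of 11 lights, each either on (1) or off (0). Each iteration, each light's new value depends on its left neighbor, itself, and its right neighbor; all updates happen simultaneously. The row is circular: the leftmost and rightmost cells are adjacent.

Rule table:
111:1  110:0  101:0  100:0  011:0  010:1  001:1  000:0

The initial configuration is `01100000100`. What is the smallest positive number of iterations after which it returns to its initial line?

22

10000001100
10000010001
00000110010
00001000110
00011001000
00100011000
01100100000
10001100000
10010000001
00110000010
01000000110
11000001000
00000011001
00000100011
00001100100
00010001100
00110010000
01000110000
11001000000
00011000001
00100000011
01100000100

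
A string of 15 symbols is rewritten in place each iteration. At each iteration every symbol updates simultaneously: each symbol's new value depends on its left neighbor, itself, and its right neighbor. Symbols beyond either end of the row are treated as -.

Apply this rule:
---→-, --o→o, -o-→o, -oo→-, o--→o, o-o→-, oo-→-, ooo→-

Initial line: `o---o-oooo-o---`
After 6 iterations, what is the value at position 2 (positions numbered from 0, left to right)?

-

oo-oo------oo--
-----o----o--o-
----ooo--oooooo
---o---oo------
--ooo-o--o-----
-o----ooooo----
position 2 holds -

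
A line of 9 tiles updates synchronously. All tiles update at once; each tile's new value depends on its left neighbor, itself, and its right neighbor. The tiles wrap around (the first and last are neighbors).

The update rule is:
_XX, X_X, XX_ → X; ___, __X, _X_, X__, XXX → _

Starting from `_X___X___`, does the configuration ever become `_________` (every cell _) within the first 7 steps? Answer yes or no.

_________
all cells are _ at step 1

yes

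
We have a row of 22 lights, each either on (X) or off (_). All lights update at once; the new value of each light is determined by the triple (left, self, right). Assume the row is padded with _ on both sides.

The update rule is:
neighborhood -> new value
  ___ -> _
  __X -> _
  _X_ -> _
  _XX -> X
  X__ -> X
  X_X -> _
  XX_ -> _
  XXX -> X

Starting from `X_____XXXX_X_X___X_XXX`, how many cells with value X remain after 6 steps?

step 1: _X____XXX_____X____XX_
step 2: __X___XX_X_____X___X_X
step 3: ___X__X___X_____X_____
step 4: ____X__X___X_____X____
step 5: _____X__X___X_____X___
step 6: ______X__X___X_____X__
count of X: 4

4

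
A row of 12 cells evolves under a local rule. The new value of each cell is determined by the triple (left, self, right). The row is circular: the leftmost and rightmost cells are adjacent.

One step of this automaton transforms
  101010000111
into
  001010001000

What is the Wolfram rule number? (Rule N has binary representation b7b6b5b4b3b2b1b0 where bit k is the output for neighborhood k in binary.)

6

position 10: 111 → 0  (bit 7 = 0)
position 0: 110 → 0  (bit 6 = 0)
position 1: 101 → 0  (bit 5 = 0)
position 5: 100 → 0  (bit 4 = 0)
position 9: 011 → 0  (bit 3 = 0)
position 2: 010 → 1  (bit 2 = 1)
position 8: 001 → 1  (bit 1 = 1)
position 6: 000 → 0  (bit 0 = 0)
bits b7..b0 = 00000110 = 6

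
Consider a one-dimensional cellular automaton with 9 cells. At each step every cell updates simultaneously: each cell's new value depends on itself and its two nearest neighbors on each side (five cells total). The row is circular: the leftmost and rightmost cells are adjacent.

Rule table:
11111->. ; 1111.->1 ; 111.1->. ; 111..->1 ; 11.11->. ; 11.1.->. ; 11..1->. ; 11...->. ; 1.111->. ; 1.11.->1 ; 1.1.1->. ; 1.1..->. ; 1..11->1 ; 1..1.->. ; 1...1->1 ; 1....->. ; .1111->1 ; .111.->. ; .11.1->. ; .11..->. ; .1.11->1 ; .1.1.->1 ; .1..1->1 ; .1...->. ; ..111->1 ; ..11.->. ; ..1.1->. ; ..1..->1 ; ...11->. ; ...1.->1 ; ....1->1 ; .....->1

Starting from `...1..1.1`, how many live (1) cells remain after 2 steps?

7

.1111..1.
11111..11
count of 1: 7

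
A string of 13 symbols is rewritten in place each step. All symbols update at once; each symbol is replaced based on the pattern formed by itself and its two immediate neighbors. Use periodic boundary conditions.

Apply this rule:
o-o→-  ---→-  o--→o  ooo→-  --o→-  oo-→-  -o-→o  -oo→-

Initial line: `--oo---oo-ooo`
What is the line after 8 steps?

o---o--------
oo--oo-------
--o---o------
--oo--oo-----
----o---o----
----oo--oo---
------o---o--
------oo--oo-

------oo--oo-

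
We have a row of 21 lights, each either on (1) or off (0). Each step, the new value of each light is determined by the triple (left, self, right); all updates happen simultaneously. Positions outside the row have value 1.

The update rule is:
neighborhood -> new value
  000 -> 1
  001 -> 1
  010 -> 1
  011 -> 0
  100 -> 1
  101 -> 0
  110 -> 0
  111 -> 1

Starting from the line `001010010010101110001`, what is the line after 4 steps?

111011111110100101110
110001111100111100100
101110111011011011111
000100010000000001111

000100010000000001111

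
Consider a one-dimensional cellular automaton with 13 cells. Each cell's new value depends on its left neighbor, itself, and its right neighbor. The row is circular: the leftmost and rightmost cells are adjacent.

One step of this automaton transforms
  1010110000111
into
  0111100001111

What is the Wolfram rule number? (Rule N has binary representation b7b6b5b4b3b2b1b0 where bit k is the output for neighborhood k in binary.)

position 11: 111 → 1  (bit 7 = 1)
position 0: 110 → 0  (bit 6 = 0)
position 1: 101 → 1  (bit 5 = 1)
position 6: 100 → 0  (bit 4 = 0)
position 4: 011 → 1  (bit 3 = 1)
position 2: 010 → 1  (bit 2 = 1)
position 9: 001 → 1  (bit 1 = 1)
position 7: 000 → 0  (bit 0 = 0)
bits b7..b0 = 10101110 = 174

174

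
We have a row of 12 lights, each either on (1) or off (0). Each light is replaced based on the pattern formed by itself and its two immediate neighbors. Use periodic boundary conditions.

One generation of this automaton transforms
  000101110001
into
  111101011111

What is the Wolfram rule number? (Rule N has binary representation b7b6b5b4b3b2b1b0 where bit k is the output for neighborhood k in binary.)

95

position 6: 111 → 0  (bit 7 = 0)
position 7: 110 → 1  (bit 6 = 1)
position 4: 101 → 0  (bit 5 = 0)
position 0: 100 → 1  (bit 4 = 1)
position 5: 011 → 1  (bit 3 = 1)
position 3: 010 → 1  (bit 2 = 1)
position 2: 001 → 1  (bit 1 = 1)
position 1: 000 → 1  (bit 0 = 1)
bits b7..b0 = 01011111 = 95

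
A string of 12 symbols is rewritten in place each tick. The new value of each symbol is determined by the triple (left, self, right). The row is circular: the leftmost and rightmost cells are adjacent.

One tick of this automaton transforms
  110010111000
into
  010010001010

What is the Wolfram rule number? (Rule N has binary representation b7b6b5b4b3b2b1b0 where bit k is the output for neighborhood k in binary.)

69

position 7: 111 → 0  (bit 7 = 0)
position 1: 110 → 1  (bit 6 = 1)
position 5: 101 → 0  (bit 5 = 0)
position 2: 100 → 0  (bit 4 = 0)
position 0: 011 → 0  (bit 3 = 0)
position 4: 010 → 1  (bit 2 = 1)
position 3: 001 → 0  (bit 1 = 0)
position 10: 000 → 1  (bit 0 = 1)
bits b7..b0 = 01000101 = 69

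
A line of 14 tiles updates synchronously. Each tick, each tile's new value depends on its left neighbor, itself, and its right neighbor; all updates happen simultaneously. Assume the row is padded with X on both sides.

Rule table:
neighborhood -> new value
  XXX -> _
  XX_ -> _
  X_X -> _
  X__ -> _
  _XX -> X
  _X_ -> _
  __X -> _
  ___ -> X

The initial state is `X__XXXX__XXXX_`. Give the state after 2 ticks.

_X___XXX___XX_

tick 1: ___X_____X____
tick 2: _X___XXX___XX_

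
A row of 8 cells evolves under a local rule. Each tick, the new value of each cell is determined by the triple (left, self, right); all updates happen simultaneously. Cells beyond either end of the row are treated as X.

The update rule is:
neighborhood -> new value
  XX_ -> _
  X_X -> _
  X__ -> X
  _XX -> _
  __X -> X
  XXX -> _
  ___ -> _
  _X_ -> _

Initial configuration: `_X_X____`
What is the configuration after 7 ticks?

X______X

____X__X
X__X_XX_
_XX_____
___X___X
X_X_X_X_
________
X______X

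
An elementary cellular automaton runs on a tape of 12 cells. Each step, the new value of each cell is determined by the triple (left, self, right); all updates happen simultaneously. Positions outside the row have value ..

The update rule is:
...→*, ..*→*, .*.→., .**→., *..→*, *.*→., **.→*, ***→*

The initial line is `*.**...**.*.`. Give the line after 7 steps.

step 1: ...****.*..*
step 2: ***.***..**.
step 3: .**..****.**
step 4: *.***.***..*
step 5: ...**..****.
step 6: ***.***.****
step 7: .**..**..***

.**..**..***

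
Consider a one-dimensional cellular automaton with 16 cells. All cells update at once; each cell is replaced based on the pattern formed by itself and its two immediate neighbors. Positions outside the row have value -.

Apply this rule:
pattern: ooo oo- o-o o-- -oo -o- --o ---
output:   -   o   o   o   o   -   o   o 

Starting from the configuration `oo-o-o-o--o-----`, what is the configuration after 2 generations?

generation 1: ooo-o-o-oo-ooooo
generation 2: o-oo-o-ooooo---o

o-oo-o-ooooo---o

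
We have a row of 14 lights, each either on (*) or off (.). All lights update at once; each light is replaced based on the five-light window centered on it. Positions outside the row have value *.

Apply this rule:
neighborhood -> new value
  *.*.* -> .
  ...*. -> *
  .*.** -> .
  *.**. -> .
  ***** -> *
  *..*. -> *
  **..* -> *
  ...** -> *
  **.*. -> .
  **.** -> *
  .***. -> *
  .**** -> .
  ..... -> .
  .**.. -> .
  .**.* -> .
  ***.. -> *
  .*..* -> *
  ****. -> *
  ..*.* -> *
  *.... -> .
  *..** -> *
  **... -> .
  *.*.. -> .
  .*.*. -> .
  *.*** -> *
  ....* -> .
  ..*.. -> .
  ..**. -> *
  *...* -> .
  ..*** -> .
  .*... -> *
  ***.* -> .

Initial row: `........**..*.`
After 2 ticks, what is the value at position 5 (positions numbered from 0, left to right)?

.......**.***.
......**.***.*
position 5 holds .

.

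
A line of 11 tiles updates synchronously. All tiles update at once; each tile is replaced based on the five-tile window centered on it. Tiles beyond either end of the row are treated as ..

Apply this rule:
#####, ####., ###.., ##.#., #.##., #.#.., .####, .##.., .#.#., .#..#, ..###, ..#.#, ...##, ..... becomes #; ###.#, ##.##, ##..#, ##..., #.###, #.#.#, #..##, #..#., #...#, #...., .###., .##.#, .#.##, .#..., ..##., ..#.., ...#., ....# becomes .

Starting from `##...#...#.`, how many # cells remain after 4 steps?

7

.#.........
....#######
##.########
....#######
count of #: 7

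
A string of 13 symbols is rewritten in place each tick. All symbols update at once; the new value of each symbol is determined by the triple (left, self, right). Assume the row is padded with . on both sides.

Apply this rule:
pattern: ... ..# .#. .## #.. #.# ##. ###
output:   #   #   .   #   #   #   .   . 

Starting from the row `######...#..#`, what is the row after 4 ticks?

#.....###.##.
.######..##.#
##.....###.#.
#.######..#.#

#.######..#.#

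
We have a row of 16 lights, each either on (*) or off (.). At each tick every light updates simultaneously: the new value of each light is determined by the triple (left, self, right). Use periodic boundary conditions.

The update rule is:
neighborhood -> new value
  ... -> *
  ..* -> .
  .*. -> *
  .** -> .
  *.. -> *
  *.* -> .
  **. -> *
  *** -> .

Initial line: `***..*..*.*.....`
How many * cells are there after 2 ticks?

6

..**.**.*.*****.
*..*..*.*.....**
count of *: 6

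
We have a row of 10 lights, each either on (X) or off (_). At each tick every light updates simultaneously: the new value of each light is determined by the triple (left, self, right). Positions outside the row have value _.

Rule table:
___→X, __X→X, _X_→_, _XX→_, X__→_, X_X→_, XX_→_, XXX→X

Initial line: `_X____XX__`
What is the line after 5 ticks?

X__XXX___X
__X_X__XX_
XX____X___
___XXX__XX
XXX_X__X__

XXX_X__X__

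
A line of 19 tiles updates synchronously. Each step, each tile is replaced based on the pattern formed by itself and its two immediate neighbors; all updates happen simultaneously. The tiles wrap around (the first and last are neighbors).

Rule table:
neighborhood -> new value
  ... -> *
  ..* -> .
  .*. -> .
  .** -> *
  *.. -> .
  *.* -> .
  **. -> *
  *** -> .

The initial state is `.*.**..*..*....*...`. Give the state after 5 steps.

...**.*...*.**...**

step 1: ...**.......**...**
step 2: .*.**.*****.**.*.**
step 3: ...**.*...*.**...**
step 4: .*.**...*...**.*.**
step 5: ...**.*...*.**...**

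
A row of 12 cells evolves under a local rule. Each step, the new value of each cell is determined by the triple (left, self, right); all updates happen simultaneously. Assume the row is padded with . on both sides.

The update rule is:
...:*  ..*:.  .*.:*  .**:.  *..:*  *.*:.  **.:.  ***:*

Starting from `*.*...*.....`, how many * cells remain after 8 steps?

*.***.******
*..*...****.
**.***..**.*
....*.*....*
***.*.****.*
.*..*..**..*
.**.**...*.*
......**.*.*
count of *: 4

4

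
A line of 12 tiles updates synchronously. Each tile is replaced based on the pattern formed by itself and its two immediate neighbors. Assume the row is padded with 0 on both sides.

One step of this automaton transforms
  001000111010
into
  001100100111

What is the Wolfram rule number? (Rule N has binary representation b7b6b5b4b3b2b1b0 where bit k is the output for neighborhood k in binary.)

position 7: 111 → 0  (bit 7 = 0)
position 8: 110 → 0  (bit 6 = 0)
position 9: 101 → 1  (bit 5 = 1)
position 3: 100 → 1  (bit 4 = 1)
position 6: 011 → 1  (bit 3 = 1)
position 2: 010 → 1  (bit 2 = 1)
position 1: 001 → 0  (bit 1 = 0)
position 0: 000 → 0  (bit 0 = 0)
bits b7..b0 = 00111100 = 60

60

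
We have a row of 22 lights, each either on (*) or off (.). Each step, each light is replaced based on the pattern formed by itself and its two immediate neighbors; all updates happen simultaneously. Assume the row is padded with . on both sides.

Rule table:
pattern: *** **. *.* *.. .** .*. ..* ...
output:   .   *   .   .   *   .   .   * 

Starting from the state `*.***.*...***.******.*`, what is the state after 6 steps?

step 1: ..*.*...*.*.*.*....*..
step 2: *.....*.........**...*
step 3: ..***...*******.**.*..
step 4: *.*.*.*.*.....*.**...*
step 5: ..........***...**.*..
step 6: *********.*.*.*.**...*

*********.*.*.*.**...*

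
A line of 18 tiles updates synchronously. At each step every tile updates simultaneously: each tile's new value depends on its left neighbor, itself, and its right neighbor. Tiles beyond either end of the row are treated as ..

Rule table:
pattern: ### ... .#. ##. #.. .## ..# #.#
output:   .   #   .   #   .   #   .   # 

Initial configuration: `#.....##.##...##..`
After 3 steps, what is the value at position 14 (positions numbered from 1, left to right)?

step 1: ..###.#####.#.##.#
step 2: #.#.###...##.####.
step 3: .#.##.#.#.####..#.
position 14 holds #

#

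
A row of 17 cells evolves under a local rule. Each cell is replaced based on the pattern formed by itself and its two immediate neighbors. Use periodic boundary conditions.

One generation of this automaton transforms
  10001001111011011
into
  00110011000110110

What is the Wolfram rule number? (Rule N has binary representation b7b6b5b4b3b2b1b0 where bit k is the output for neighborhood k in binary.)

43

position 8: 111 → 0  (bit 7 = 0)
position 0: 110 → 0  (bit 6 = 0)
position 11: 101 → 1  (bit 5 = 1)
position 1: 100 → 0  (bit 4 = 0)
position 7: 011 → 1  (bit 3 = 1)
position 4: 010 → 0  (bit 2 = 0)
position 3: 001 → 1  (bit 1 = 1)
position 2: 000 → 1  (bit 0 = 1)
bits b7..b0 = 00101011 = 43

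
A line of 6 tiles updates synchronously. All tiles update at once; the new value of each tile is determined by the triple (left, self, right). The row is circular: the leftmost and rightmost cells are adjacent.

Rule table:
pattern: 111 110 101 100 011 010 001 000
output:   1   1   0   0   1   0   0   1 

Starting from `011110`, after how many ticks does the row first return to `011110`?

011110

1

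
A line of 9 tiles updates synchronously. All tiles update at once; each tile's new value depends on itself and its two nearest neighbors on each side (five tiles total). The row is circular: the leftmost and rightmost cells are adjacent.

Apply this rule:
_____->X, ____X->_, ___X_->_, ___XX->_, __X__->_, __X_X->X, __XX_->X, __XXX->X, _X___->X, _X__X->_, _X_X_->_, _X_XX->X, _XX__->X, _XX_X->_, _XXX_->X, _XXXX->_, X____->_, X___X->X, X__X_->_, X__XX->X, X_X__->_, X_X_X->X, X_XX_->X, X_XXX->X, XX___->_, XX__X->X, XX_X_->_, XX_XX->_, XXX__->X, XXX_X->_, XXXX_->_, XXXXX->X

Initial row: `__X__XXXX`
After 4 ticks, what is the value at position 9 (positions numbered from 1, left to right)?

X___XX__X
X_X_XXXXX
__XXX_XX_
X_XX__XX_
position 9 holds _

_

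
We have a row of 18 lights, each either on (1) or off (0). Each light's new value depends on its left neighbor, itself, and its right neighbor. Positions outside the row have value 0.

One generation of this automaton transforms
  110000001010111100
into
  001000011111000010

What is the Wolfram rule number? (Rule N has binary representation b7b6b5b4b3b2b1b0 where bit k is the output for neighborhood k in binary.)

position 13: 111 → 0  (bit 7 = 0)
position 1: 110 → 0  (bit 6 = 0)
position 9: 101 → 1  (bit 5 = 1)
position 2: 100 → 1  (bit 4 = 1)
position 0: 011 → 0  (bit 3 = 0)
position 8: 010 → 1  (bit 2 = 1)
position 7: 001 → 1  (bit 1 = 1)
position 3: 000 → 0  (bit 0 = 0)
bits b7..b0 = 00110110 = 54

54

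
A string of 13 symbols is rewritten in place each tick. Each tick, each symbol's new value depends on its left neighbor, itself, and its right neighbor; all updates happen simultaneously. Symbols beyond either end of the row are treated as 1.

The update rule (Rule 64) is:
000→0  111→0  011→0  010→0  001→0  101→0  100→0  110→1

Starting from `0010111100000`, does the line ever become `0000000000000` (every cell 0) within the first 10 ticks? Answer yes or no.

tick 1: 0000000100000
tick 2: 0000000000000
all cells are 0 at tick 2

yes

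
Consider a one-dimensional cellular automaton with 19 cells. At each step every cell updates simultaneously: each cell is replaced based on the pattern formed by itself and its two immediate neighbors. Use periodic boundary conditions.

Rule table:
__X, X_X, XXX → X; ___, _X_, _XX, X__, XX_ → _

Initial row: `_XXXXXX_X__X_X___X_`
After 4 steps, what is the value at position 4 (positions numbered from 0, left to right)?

X_XXXX_X__X_X___X__
_X_XX_X__X_X___X__X
X_X__X__X_X___X__X_
_X__X__X_X___X__X_X
position 4 holds X

X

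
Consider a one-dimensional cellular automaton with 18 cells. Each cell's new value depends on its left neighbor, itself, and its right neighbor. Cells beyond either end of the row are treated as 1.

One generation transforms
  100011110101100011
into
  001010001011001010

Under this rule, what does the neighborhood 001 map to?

At position 3 the neighborhood is 001; the next row has 0 there.

0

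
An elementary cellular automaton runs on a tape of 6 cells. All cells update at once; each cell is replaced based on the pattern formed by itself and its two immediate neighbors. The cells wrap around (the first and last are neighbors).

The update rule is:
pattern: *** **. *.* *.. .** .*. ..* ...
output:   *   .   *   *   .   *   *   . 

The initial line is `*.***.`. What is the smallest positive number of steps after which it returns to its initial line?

step 1: **.*.*
step 2: *.***.

2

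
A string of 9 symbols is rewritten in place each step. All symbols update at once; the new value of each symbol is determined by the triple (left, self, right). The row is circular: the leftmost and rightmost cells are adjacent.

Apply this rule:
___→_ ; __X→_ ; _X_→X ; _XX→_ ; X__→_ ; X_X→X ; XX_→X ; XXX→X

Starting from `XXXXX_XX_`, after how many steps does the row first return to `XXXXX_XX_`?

step 1: _XXXXX_XX
step 2: X_XXXXX_X
step 3: XX_XXXXX_
step 4: _XX_XXXXX
step 5: X_XX_XXXX
step 6: XX_XX_XXX
step 7: XXX_XX_XX
step 8: XXXX_XX_X
step 9: XXXXX_XX_

9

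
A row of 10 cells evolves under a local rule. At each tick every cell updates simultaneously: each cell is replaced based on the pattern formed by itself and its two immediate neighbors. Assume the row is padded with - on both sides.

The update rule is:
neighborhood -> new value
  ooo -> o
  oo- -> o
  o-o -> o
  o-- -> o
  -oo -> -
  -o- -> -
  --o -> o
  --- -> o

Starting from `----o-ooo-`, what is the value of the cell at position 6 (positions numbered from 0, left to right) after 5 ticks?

o

oooo-o-ooo
-oooo-o-oo
o-oooo-o-o
-o-oooo-o-
o-o-oooo-o
position 6 holds o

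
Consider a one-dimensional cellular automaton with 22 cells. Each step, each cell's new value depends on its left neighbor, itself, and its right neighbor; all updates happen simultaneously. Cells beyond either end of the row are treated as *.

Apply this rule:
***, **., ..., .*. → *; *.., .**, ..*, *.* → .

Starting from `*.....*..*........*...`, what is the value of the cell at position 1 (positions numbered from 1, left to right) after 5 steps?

*

*.***.*..*.******.*.*.
*..**.*..*..*****.*.*.
*...*.*..*...****.*.*.
*.*.*.*..*.*..***.*.*.
*.*.*.*..*.*...**.*.*.
position 1 holds *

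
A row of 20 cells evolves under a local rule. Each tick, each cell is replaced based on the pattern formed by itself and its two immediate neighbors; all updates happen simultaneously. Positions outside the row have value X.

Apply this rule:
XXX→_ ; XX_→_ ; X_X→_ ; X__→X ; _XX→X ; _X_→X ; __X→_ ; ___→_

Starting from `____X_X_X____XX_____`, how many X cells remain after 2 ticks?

tick 1: X___X_X_XX___X_X____
tick 2: _X__X_X_X_X__X_XX___
count of X: 8

8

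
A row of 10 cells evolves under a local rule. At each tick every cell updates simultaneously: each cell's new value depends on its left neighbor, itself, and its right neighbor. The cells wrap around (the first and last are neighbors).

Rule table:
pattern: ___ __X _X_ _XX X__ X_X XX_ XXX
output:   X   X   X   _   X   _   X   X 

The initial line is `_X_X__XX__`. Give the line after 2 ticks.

tick 1: XX_XXX_XXX
tick 2: XX__XX__XX

XX__XX__XX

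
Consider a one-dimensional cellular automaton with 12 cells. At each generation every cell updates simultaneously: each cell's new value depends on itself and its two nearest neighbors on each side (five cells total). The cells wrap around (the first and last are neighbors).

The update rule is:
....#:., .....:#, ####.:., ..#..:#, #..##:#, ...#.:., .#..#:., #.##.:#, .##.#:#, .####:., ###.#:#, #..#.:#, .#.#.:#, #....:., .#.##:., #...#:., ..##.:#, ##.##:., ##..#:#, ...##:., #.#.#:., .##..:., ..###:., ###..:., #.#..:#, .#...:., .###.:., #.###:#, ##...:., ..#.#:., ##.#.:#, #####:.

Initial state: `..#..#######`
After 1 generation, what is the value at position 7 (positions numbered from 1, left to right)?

###.#.......
position 7 holds .

.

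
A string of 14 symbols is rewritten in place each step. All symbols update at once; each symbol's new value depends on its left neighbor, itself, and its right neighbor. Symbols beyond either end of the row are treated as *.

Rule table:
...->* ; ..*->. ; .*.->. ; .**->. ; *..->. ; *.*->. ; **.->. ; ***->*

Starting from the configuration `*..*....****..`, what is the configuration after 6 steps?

..**......***.

.....**..**...
.***........*.
..*..******...
......****..*.
.****..**.....
..**......***.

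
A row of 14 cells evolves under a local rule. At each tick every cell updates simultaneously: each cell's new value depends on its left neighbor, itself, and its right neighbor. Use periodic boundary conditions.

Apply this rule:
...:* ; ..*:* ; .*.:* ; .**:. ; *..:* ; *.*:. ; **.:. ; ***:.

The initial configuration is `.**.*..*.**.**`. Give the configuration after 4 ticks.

....****......
****....******
....****......  (repeats tick 1; period 2)
tick 4: ****....******

****....******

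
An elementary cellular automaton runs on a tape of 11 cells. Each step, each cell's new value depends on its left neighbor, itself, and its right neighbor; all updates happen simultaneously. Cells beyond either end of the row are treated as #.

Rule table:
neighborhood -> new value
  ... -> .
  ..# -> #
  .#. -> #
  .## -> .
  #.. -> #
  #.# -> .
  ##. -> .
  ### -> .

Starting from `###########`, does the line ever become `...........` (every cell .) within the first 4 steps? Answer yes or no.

...........
all cells are . at step 1

yes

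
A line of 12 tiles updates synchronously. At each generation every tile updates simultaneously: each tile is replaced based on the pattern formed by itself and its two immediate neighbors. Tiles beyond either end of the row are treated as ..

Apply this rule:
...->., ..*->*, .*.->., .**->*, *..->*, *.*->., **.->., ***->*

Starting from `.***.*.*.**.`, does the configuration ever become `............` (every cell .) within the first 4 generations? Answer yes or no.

***......*.*
**.*....*...
*...*..*.*..
.*.*.**...*.
generation 4 is .*.*.**...*., still not uniform .

no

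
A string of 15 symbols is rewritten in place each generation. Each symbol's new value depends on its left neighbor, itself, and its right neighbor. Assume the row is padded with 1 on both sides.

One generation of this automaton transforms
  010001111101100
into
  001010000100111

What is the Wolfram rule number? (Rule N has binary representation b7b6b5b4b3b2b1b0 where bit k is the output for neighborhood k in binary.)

position 6: 111 → 0  (bit 7 = 0)
position 9: 110 → 1  (bit 6 = 1)
position 0: 101 → 0  (bit 5 = 0)
position 2: 100 → 1  (bit 4 = 1)
position 5: 011 → 0  (bit 3 = 0)
position 1: 010 → 0  (bit 2 = 0)
position 4: 001 → 1  (bit 1 = 1)
position 3: 000 → 0  (bit 0 = 0)
bits b7..b0 = 01010010 = 82

82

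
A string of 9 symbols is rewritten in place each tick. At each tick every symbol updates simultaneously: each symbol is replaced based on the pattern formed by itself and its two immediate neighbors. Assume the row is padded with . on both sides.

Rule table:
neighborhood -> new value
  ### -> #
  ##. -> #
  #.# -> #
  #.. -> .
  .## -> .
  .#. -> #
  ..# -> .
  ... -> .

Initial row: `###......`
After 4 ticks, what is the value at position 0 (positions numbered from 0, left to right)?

.##......
..#......
..#......  (fixed point — unchanged through tick 4)
position 0 holds .

.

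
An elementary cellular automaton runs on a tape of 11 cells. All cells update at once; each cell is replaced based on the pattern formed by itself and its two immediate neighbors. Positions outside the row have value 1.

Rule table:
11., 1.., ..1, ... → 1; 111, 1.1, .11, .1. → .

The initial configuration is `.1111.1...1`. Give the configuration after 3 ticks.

....1..111.
1111.11..1.
...1..111..

...1..111..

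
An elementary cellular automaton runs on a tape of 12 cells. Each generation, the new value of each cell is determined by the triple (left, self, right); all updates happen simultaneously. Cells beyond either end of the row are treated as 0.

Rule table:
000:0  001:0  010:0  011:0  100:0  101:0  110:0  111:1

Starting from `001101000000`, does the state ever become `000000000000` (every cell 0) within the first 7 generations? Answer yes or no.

generation 1: 000000000000
all cells are 0 at generation 1

yes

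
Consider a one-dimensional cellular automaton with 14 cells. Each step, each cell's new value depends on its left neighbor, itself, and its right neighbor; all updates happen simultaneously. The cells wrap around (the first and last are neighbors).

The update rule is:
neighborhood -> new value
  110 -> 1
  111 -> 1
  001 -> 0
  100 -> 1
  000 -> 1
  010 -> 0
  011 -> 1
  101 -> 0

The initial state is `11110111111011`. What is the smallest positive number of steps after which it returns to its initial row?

11110111111011

1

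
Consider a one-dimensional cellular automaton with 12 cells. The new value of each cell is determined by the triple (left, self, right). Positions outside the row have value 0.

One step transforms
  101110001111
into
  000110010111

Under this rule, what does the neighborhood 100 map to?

At position 5 the neighborhood is 100; the next row has 0 there.

0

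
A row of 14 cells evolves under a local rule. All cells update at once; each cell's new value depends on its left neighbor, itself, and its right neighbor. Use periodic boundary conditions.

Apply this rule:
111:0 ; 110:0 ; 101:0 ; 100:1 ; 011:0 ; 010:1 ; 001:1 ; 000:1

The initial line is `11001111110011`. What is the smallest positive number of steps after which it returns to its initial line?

2

00110000001100
11001111110011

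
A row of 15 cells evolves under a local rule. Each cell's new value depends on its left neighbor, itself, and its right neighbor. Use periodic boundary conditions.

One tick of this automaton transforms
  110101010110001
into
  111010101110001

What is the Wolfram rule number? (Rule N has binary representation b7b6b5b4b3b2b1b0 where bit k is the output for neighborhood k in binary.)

232

position 0: 111 → 1  (bit 7 = 1)
position 1: 110 → 1  (bit 6 = 1)
position 2: 101 → 1  (bit 5 = 1)
position 11: 100 → 0  (bit 4 = 0)
position 9: 011 → 1  (bit 3 = 1)
position 3: 010 → 0  (bit 2 = 0)
position 13: 001 → 0  (bit 1 = 0)
position 12: 000 → 0  (bit 0 = 0)
bits b7..b0 = 11101000 = 232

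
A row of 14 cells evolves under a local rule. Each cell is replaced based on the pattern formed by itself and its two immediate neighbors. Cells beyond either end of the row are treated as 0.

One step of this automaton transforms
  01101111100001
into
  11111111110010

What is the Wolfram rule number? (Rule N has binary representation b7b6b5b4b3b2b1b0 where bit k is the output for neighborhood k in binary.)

250

position 5: 111 → 1  (bit 7 = 1)
position 2: 110 → 1  (bit 6 = 1)
position 3: 101 → 1  (bit 5 = 1)
position 9: 100 → 1  (bit 4 = 1)
position 1: 011 → 1  (bit 3 = 1)
position 13: 010 → 0  (bit 2 = 0)
position 0: 001 → 1  (bit 1 = 1)
position 10: 000 → 0  (bit 0 = 0)
bits b7..b0 = 11111010 = 250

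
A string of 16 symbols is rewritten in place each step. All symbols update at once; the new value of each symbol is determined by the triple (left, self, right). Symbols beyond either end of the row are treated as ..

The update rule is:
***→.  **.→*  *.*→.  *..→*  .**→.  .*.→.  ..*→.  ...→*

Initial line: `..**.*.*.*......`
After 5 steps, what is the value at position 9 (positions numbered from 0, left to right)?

*

step 1: *..*......******
step 2: .*..*****......*
step 3: ..*.....******..
step 4: *..****......***
step 5: .*....******...*
position 9 holds *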